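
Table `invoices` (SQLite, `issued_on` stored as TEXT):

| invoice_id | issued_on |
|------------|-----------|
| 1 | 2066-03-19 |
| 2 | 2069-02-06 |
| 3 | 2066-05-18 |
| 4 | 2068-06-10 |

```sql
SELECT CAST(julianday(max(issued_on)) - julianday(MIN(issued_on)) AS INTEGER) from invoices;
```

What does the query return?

1055

MIN = 2066-03-19, MAX = 2069-02-06.
12 days remain in March 2066 after the 19th (31 − 19).
Full months from April 2066 through January 2069 contribute their day counts.
Then 6 days into February 2069.
Total: 12 + 30 + 31 + 30 + 31 + 31 + 30 + 31 + 30 + 31 + 31 + 28 + 31 + 30 + 31 + 30 + 31 + 31 + 30 + 31 + 30 + 31 + 31 + 29 + 31 + 30 + 31 + 30 + 31 + 31 + 30 + 31 + 30 + 31 + 31 + 6 = 1055.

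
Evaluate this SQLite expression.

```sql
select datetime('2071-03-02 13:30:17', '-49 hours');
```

-49 hours from 2071-03-02 13:30:17 is 2071-02-28 12:30:17 (crosses midnight).

2071-02-28 12:30:17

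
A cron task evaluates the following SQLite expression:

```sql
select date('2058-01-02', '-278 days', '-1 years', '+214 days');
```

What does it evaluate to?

2056-10-30

Applying '-278 days' to 2058-01-02: counting 278 days back gives 2057-03-30.
Adding -1 year to 2057-03-30 gives 2056-03-30.
Applying '+214 days' to 2056-03-30: counting 214 days forward gives 2056-10-30.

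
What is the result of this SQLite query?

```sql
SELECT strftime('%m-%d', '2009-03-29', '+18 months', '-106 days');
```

First apply '+18 months', '-106 days': 2009-03-29 → 2010-06-15.
`%m-%d` extracts the month-day: 06-15.

06-15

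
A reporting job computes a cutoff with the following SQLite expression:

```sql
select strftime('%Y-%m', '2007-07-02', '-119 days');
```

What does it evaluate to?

2007-03

First apply '-119 days': 2007-07-02 → 2007-03-05.
`%Y-%m` extracts the year-month: 2007-03.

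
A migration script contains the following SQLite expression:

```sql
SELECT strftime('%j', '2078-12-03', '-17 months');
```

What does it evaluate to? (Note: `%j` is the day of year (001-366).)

First apply '-17 months': 2078-12-03 → 2077-07-03.
Day-of-year for 2077-07-03: days since 2077-01-01 inclusive = 184, zero-padded to 184.

184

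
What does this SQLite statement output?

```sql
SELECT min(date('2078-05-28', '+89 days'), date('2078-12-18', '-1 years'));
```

date('2078-05-28', '+89 days') → 2078-08-25.
date('2078-12-18', '-1 years') → 2077-12-18.
Earlier of the two is 2077-12-18.

2077-12-18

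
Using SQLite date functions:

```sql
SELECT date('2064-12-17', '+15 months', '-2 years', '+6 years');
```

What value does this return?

2070-03-17

Adding +15 months to 2064-12-17 gives 2066-03-17.
Adding -2 years to 2066-03-17 gives 2064-03-17.
Adding +6 years to 2064-03-17 gives 2070-03-17.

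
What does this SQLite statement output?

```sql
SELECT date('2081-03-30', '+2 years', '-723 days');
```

2081-04-06

Adding +2 years to 2081-03-30 gives 2083-03-30.
Applying '-723 days' to 2083-03-30: counting 723 days back gives 2081-04-06.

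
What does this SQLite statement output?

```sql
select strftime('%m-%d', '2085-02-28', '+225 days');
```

10-11

First apply '+225 days': 2085-02-28 → 2085-10-11.
`%m-%d` extracts the month-day: 10-11.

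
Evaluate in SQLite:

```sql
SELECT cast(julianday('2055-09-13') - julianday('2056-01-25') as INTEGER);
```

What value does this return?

-134

17 days remain in September 2055 after the 13th (30 − 13).
October 2055: 31 days.
November 2055: 30 days.
December 2055: 31 days.
Then 25 days into January 2056.
Total: 17 + 31 + 30 + 31 + 25 = 134.
The subtraction is earlier − later, so the result is −134 → -134.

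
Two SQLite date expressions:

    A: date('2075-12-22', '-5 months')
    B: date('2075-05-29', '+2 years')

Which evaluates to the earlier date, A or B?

A = 2075-07-22.
B = 2077-05-29.
A is earlier.

A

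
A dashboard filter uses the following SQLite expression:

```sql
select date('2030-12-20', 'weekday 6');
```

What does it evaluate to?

`weekday 6` advances to the next Saturday; 2030-12-20 is a Friday, so it moves forward to 2030-12-21.

2030-12-21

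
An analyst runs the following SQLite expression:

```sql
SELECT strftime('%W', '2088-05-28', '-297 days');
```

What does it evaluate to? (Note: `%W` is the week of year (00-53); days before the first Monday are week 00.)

31

First apply '-297 days': 2088-05-28 → 2087-08-05.
2087-08-05 is a Tuesday. SQLite's %W counts Mondays since the year started; the result is 31.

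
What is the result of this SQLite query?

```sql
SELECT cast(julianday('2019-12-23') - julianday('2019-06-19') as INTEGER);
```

11 days remain in June 2019 after the 19th (30 − 19).
July 2019: 31 days.
August 2019: 31 days.
September 2019: 30 days.
October 2019: 31 days.
November 2019: 30 days.
Then 23 days into December 2019.
Total: 11 + 31 + 31 + 30 + 31 + 30 + 23 = 187.

187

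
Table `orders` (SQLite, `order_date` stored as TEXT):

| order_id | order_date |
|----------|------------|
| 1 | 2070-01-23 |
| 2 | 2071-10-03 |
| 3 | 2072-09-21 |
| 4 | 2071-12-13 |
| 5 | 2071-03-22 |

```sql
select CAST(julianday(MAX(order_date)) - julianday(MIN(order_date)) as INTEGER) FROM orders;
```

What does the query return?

MIN = 2070-01-23, MAX = 2072-09-21.
8 days remain in January 2070 after the 23rd (31 − 23).
Full months from February 2070 through August 2072 contribute their day counts.
Then 21 days into September 2072.
Total: 8 + 28 + 31 + 30 + 31 + 30 + 31 + 31 + 30 + 31 + 30 + 31 + 31 + 28 + 31 + 30 + 31 + 30 + 31 + 31 + 30 + 31 + 30 + 31 + 31 + 29 + 31 + 30 + 31 + 30 + 31 + 31 + 21 = 972.

972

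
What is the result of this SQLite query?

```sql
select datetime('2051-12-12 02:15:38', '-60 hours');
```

2051-12-09 14:15:38

-60 hours from 2051-12-12 02:15:38 is 2051-12-09 14:15:38 (crosses midnight).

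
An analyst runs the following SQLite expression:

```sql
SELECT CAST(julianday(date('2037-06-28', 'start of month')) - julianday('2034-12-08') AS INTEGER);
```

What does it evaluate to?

`start of month` rewinds 2037-06-28 to 2037-06-01.
23 days remain in December 2034 after the 8th (31 − 8).
Full months from January 2035 through May 2037 contribute their day counts.
Then 1 day into June 2037.
Total: 23 + 31 + 28 + 31 + 30 + 31 + 30 + 31 + 31 + 30 + 31 + 30 + 31 + 31 + 29 + 31 + 30 + 31 + 30 + 31 + 31 + 30 + 31 + 30 + 31 + 31 + 28 + 31 + 30 + 31 + 1 = 906.

906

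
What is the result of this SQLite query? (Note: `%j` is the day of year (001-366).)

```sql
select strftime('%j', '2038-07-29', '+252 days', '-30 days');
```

First apply '+252 days', '-30 days': 2038-07-29 → 2039-03-08.
Day-of-year for 2039-03-08: days since 2039-01-01 inclusive = 67, zero-padded to 067.

067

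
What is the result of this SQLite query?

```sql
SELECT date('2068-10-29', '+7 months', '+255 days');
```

Adding +7 months to 2068-10-29 gives 2069-05-29.
Applying '+255 days' to 2069-05-29: counting 255 days forward gives 2070-02-08.

2070-02-08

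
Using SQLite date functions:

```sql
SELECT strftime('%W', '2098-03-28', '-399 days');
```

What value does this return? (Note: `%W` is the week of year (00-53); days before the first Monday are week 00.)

07

First apply '-399 days': 2098-03-28 → 2097-02-22.
2097-02-22 is a Friday. SQLite's %W counts Mondays since the year started; the result is 07.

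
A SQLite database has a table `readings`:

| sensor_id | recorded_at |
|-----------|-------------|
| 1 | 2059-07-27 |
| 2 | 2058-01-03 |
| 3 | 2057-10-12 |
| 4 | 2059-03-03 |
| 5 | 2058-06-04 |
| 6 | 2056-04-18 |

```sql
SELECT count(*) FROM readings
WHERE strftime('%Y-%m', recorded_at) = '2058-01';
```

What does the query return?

Rows with year-month 2058-01: 2058-01-03 → 1.

1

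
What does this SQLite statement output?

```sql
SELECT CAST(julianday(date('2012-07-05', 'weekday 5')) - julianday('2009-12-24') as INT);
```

`weekday 5` advances to the next Friday; 2012-07-05 is a Thursday, so it moves forward to 2012-07-06.
7 days remain in December 2009 after the 24th (31 − 24).
Full months from January 2010 through June 2012 contribute their day counts.
Then 6 days into July 2012.
Total: 7 + 31 + 28 + 31 + 30 + 31 + 30 + 31 + 31 + 30 + 31 + 30 + 31 + 31 + 28 + 31 + 30 + 31 + 30 + 31 + 31 + 30 + 31 + 30 + 31 + 31 + 29 + 31 + 30 + 31 + 30 + 6 = 925.

925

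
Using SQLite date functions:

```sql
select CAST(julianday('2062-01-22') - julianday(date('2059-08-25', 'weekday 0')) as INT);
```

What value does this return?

875

`weekday 0` advances to the next Sunday; 2059-08-25 is a Monday, so it moves forward to 2059-08-31.
0 days remain in August 2059 after the 31st (31 − 31).
Full months from September 2059 through December 2061 contribute their day counts.
Then 22 days into January 2062.
Total: 0 + 30 + 31 + 30 + 31 + 31 + 29 + 31 + 30 + 31 + 30 + 31 + 31 + 30 + 31 + 30 + 31 + 31 + 28 + 31 + 30 + 31 + 30 + 31 + 31 + 30 + 31 + 30 + 31 + 22 = 875.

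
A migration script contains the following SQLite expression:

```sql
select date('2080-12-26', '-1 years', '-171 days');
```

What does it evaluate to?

2079-07-08

Adding -1 year to 2080-12-26 gives 2079-12-26.
Applying '-171 days' to 2079-12-26: counting 171 days back gives 2079-07-08.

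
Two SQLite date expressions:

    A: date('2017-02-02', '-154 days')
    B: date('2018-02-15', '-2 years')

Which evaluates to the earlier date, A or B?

B

A = 2016-09-01.
B = 2016-02-15.
B is earlier.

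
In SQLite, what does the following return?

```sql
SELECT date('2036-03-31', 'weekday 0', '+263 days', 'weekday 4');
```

`weekday 0` advances to the next Sunday; 2036-03-31 is a Monday, so it moves forward to 2036-04-06.
Applying '+263 days' to 2036-04-06: counting 263 days forward gives 2036-12-25.
`weekday 4` advances to the next Thursday; 2036-12-25 is already a Thursday, so it stays at 2036-12-25.

2036-12-25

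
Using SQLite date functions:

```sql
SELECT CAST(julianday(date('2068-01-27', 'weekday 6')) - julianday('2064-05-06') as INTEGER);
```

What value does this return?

`weekday 6` advances to the next Saturday; 2068-01-27 is a Friday, so it moves forward to 2068-01-28.
25 days remain in May 2064 after the 6th (31 − 6).
Full months from June 2064 through December 2067 contribute their day counts.
Then 28 days into January 2068.
Total: 25 + 30 + 31 + 31 + 30 + 31 + 30 + 31 + 31 + 28 + 31 + 30 + 31 + 30 + 31 + 31 + 30 + 31 + 30 + 31 + 31 + 28 + 31 + 30 + 31 + 30 + 31 + 31 + 30 + 31 + 30 + 31 + 31 + 28 + 31 + 30 + 31 + 30 + 31 + 31 + 30 + 31 + 30 + 31 + 28 = 1362.

1362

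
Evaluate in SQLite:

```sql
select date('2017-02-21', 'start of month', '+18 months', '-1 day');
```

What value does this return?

`start of month` rewinds 2017-02-21 to 2017-02-01.
Adding +18 months to 2017-02-01 gives 2018-08-01.
Going back 1 day from 2018-08-01 reaches 2018-07-31 (last day of July, 31 days).

2018-07-31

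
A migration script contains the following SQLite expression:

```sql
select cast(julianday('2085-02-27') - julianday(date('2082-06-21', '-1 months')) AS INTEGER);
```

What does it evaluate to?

Adding -1 month to 2082-06-21 gives 2082-05-21.
10 days remain in May 2082 after the 21st (31 − 21).
Full months from June 2082 through January 2085 contribute their day counts.
Then 27 days into February 2085.
Total: 10 + 30 + 31 + 31 + 30 + 31 + 30 + 31 + 31 + 28 + 31 + 30 + 31 + 30 + 31 + 31 + 30 + 31 + 30 + 31 + 31 + 29 + 31 + 30 + 31 + 30 + 31 + 31 + 30 + 31 + 30 + 31 + 31 + 27 = 1013.

1013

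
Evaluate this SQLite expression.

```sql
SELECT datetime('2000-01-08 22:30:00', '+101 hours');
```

2000-01-13 03:30:00

+101 hours from 2000-01-08 22:30:00 is 2000-01-13 03:30:00 (crosses midnight).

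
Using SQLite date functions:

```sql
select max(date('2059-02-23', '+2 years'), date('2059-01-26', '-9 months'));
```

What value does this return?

2061-02-23

date('2059-02-23', '+2 years') → 2061-02-23.
date('2059-01-26', '-9 months') → 2058-04-26.
Later of the two is 2061-02-23.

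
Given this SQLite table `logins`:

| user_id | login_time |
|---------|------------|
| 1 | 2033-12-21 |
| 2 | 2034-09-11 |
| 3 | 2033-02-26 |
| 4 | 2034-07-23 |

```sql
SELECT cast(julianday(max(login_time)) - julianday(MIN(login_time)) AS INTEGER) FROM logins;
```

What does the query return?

562

MIN = 2033-02-26, MAX = 2034-09-11.
2 days remain in February 2033 after the 26th (28 − 26).
Full months from March 2033 through August 2034 contribute their day counts.
Then 11 days into September 2034.
Total: 2 + 31 + 30 + 31 + 30 + 31 + 31 + 30 + 31 + 30 + 31 + 31 + 28 + 31 + 30 + 31 + 30 + 31 + 31 + 11 = 562.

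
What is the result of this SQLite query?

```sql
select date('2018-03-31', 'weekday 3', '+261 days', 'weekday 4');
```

2018-12-27

`weekday 3` advances to the next Wednesday; 2018-03-31 is a Saturday, so it moves forward to 2018-04-04.
Applying '+261 days' to 2018-04-04: counting 261 days forward gives 2018-12-21.
`weekday 4` advances to the next Thursday; 2018-12-21 is a Friday, so it moves forward to 2018-12-27.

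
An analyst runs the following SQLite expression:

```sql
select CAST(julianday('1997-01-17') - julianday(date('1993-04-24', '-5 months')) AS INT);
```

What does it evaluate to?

Adding -5 months to 1993-04-24 gives 1992-11-24.
6 days remain in November 1992 after the 24th (30 − 24).
Full months from December 1992 through December 1996 contribute their day counts.
Then 17 days into January 1997.
Total: 6 + 31 + 31 + 28 + 31 + 30 + 31 + 30 + 31 + 31 + 30 + 31 + 30 + 31 + 31 + 28 + 31 + 30 + 31 + 30 + 31 + 31 + 30 + 31 + 30 + 31 + 31 + 28 + 31 + 30 + 31 + 30 + 31 + 31 + 30 + 31 + 30 + 31 + 31 + 29 + 31 + 30 + 31 + 30 + 31 + 31 + 30 + 31 + 30 + 31 + 17 = 1515.

1515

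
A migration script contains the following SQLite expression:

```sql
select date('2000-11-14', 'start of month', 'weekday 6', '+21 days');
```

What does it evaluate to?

2000-11-25

`start of month` rewinds 2000-11-14 to 2000-11-01.
`weekday 6` advances to the next Saturday; 2000-11-01 is a Wednesday, so it moves forward to 2000-11-04.
Advancing 21 more days within November lands on 2000-11-25.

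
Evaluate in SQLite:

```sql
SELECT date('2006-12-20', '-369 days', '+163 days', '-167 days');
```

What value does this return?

Applying '-369 days' to 2006-12-20: counting 369 days back gives 2005-12-16.
Applying '+163 days' to 2005-12-16: counting 163 days forward gives 2006-05-28.
Applying '-167 days' to 2006-05-28: counting 167 days back gives 2005-12-12.

2005-12-12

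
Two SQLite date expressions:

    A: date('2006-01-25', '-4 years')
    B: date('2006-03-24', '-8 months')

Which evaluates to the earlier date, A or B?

A = 2002-01-25.
B = 2005-07-24.
A is earlier.

A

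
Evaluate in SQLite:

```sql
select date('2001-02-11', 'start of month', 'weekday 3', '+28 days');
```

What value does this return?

`start of month` rewinds 2001-02-11 to 2001-02-01.
`weekday 3` advances to the next Wednesday; 2001-02-01 is a Thursday, so it moves forward to 2001-02-07.
February 2001 has 28 days; 21 remain after the 7th, so 22 days reach 2001-03-01.
Advancing 6 more days within March lands on 2001-03-07.

2001-03-07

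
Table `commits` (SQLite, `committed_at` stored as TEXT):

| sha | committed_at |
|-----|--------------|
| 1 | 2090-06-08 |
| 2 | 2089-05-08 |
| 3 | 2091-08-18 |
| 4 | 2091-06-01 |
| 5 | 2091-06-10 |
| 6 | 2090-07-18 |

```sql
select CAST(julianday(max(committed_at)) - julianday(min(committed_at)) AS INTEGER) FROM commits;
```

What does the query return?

832

MIN = 2089-05-08, MAX = 2091-08-18.
23 days remain in May 2089 after the 8th (31 − 8).
Full months from June 2089 through July 2091 contribute their day counts.
Then 18 days into August 2091.
Total: 23 + 30 + 31 + 31 + 30 + 31 + 30 + 31 + 31 + 28 + 31 + 30 + 31 + 30 + 31 + 31 + 30 + 31 + 30 + 31 + 31 + 28 + 31 + 30 + 31 + 30 + 31 + 18 = 832.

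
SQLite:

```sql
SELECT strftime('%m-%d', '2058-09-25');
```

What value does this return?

`%m-%d` extracts the month-day: 09-25.

09-25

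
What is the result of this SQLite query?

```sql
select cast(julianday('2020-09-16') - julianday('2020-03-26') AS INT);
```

5 days remain in March 2020 after the 26th (31 − 26).
April 2020: 30 days.
May 2020: 31 days.
June 2020: 30 days.
July 2020: 31 days.
August 2020: 31 days.
Then 16 days into September 2020.
Total: 5 + 30 + 31 + 30 + 31 + 31 + 16 = 174.

174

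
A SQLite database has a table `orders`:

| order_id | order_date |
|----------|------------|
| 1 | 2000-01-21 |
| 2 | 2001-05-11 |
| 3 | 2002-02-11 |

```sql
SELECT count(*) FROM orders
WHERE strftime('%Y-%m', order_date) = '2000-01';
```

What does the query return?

Rows with year-month 2000-01: 2000-01-21 → 1.

1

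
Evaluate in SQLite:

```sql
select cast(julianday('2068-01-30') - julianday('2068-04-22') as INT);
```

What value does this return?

1 day remains in January 2068 after the 30th (31 − 30).
February 2068: 29 days (leap year).
March 2068: 31 days.
Then 22 days into April 2068.
Total: 1 + 29 + 31 + 22 = 83.
The subtraction is earlier − later, so the result is −83 → -83.

-83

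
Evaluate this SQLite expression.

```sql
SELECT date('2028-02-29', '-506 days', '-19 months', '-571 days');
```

2023-08-18

Applying '-506 days' to 2028-02-29: counting 506 days back gives 2026-10-11.
Adding -19 months to 2026-10-11 gives 2025-03-11.
Applying '-571 days' to 2025-03-11: counting 571 days back gives 2023-08-18.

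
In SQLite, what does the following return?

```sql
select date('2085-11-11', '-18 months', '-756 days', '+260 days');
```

2083-01-01

Adding -18 months to 2085-11-11 gives 2084-05-11.
Applying '-756 days' to 2084-05-11: counting 756 days back gives 2082-04-16.
Applying '+260 days' to 2082-04-16: counting 260 days forward gives 2083-01-01.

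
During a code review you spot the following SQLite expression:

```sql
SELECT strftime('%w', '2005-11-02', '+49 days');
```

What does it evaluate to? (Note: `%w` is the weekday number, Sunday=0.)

First apply '+49 days': 2005-11-02 → 2005-12-21.
2005-12-21 is a Wednesday; with Sunday=0 that is 3.

3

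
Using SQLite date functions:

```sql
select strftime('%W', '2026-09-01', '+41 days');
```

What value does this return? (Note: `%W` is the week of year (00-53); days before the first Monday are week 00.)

First apply '+41 days': 2026-09-01 → 2026-10-12.
2026-10-12 is a Monday. SQLite's %W counts Mondays since the year started; the result is 41.

41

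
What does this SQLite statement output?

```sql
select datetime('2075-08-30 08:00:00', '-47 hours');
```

2075-08-28 09:00:00

-47 hours from 2075-08-30 08:00:00 is 2075-08-28 09:00:00 (crosses midnight).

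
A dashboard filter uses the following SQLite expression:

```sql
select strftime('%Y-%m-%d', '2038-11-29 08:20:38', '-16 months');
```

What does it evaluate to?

First apply '-16 months': 2038-11-29 08:20:38 → 2037-07-29 08:20:38.
`%Y-%m-%d` extracts the ISO date: 2037-07-29.

2037-07-29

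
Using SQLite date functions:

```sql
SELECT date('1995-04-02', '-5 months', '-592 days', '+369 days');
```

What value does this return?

Adding -5 months to 1995-04-02 gives 1994-11-02.
Applying '-592 days' to 1994-11-02: counting 592 days back gives 1993-03-20.
Applying '+369 days' to 1993-03-20: counting 369 days forward gives 1994-03-24.

1994-03-24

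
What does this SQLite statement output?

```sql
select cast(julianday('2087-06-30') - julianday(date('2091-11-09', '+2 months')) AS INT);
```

-1654

Adding +2 months to 2091-11-09 gives 2092-01-09.
0 days remain in June 2087 after the 30th (30 − 30).
Full months from July 2087 through December 2091 contribute their day counts.
Then 9 days into January 2092.
Total: 0 + 31 + 31 + 30 + 31 + 30 + 31 + 31 + 29 + 31 + 30 + 31 + 30 + 31 + 31 + 30 + 31 + 30 + 31 + 31 + 28 + 31 + 30 + 31 + 30 + 31 + 31 + 30 + 31 + 30 + 31 + 31 + 28 + 31 + 30 + 31 + 30 + 31 + 31 + 30 + 31 + 30 + 31 + 31 + 28 + 31 + 30 + 31 + 30 + 31 + 31 + 30 + 31 + 30 + 31 + 9 = 1654.
The subtraction is earlier − later, so the result is −1654 → -1654.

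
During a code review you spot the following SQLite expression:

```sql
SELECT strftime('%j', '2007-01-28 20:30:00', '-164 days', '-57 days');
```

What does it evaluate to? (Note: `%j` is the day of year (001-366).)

First apply '-164 days', '-57 days': 2007-01-28 20:30:00 → 2006-06-21 20:30:00.
Day-of-year for 2006-06-21: days since 2006-01-01 inclusive = 172, zero-padded to 172.

172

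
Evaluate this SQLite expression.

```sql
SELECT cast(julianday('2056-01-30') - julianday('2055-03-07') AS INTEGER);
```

329

24 days remain in March 2055 after the 7th (31 − 7).
Full months from April 2055 through December 2055 contribute their day counts.
Then 30 days into January 2056.
Total: 24 + 30 + 31 + 30 + 31 + 31 + 30 + 31 + 30 + 31 + 30 = 329.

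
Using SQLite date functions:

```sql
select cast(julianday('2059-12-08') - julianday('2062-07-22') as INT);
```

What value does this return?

23 days remain in December 2059 after the 8th (31 − 8).
Full months from January 2060 through June 2062 contribute their day counts.
Then 22 days into July 2062.
Total: 23 + 31 + 29 + 31 + 30 + 31 + 30 + 31 + 31 + 30 + 31 + 30 + 31 + 31 + 28 + 31 + 30 + 31 + 30 + 31 + 31 + 30 + 31 + 30 + 31 + 31 + 28 + 31 + 30 + 31 + 30 + 22 = 957.
The subtraction is earlier − later, so the result is −957 → -957.

-957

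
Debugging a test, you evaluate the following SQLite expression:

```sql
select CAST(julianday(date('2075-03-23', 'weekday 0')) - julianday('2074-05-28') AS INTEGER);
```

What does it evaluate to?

`weekday 0` advances to the next Sunday; 2075-03-23 is a Saturday, so it moves forward to 2075-03-24.
3 days remain in May 2074 after the 28th (31 − 28).
Full months from June 2074 through February 2075 contribute their day counts.
Then 24 days into March 2075.
Total: 3 + 30 + 31 + 31 + 30 + 31 + 30 + 31 + 31 + 28 + 24 = 300.

300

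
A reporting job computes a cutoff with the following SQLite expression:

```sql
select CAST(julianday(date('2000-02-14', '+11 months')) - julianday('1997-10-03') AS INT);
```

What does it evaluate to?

1199

Adding +11 months to 2000-02-14 gives 2001-01-14.
28 days remain in October 1997 after the 3rd (31 − 3).
Full months from November 1997 through December 2000 contribute their day counts.
Then 14 days into January 2001.
Total: 28 + 30 + 31 + 31 + 28 + 31 + 30 + 31 + 30 + 31 + 31 + 30 + 31 + 30 + 31 + 31 + 28 + 31 + 30 + 31 + 30 + 31 + 31 + 30 + 31 + 30 + 31 + 31 + 29 + 31 + 30 + 31 + 30 + 31 + 31 + 30 + 31 + 30 + 31 + 14 = 1199.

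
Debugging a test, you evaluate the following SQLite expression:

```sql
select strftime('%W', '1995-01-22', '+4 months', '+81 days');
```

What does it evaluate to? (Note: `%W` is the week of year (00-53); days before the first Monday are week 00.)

First apply '+4 months', '+81 days': 1995-01-22 → 1995-08-11.
1995-08-11 is a Friday. SQLite's %W counts Mondays since the year started; the result is 32.

32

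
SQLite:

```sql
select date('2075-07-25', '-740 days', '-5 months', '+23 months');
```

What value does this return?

Applying '-740 days' to 2075-07-25: counting 740 days back gives 2073-07-15.
Adding -5 months to 2073-07-15 gives 2073-02-15.
Adding +23 months to 2073-02-15 gives 2075-01-15.

2075-01-15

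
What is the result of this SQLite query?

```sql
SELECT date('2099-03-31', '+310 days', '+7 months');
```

Applying '+310 days' to 2099-03-31: counting 310 days forward gives 2100-02-04.
Adding +7 months to 2100-02-04 gives 2100-09-04.

2100-09-04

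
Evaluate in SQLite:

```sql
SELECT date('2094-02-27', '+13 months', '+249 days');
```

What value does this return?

2095-12-01

Adding +13 months to 2094-02-27 gives 2095-03-27.
Applying '+249 days' to 2095-03-27: counting 249 days forward gives 2095-12-01.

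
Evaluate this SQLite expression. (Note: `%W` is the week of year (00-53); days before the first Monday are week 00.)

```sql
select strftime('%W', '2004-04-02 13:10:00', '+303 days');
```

04

First apply '+303 days': 2004-04-02 13:10:00 → 2005-01-30 13:10:00.
2005-01-30 is a Sunday. SQLite's %W counts Mondays since the year started; the result is 04.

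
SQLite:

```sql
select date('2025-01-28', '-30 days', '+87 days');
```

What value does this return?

2025-03-26

Going back 28 days from 2025-01-28 reaches 2024-12-31 (last day of December, 31 days).
Going back 2 days within December lands on 2024-12-29.
Applying '+87 days' to 2024-12-29: counting 87 days forward gives 2025-03-26.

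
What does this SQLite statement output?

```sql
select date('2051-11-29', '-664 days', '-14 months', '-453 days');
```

2047-09-07

Applying '-664 days' to 2051-11-29: counting 664 days back gives 2050-02-03.
Adding -14 months to 2050-02-03 gives 2048-12-03.
Applying '-453 days' to 2048-12-03: counting 453 days back gives 2047-09-07.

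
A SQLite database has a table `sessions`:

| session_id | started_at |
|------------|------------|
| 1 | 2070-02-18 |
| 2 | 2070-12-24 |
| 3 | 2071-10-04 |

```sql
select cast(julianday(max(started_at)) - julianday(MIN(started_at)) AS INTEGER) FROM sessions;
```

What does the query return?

593

MIN = 2070-02-18, MAX = 2071-10-04.
10 days remain in February 2070 after the 18th (28 − 18).
Full months from March 2070 through September 2071 contribute their day counts.
Then 4 days into October 2071.
Total: 10 + 31 + 30 + 31 + 30 + 31 + 31 + 30 + 31 + 30 + 31 + 31 + 28 + 31 + 30 + 31 + 30 + 31 + 31 + 30 + 4 = 593.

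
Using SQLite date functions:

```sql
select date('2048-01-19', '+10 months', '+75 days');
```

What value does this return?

Adding +10 months to 2048-01-19 gives 2048-11-19.
Applying '+75 days' to 2048-11-19: counting 75 days forward gives 2049-02-02.

2049-02-02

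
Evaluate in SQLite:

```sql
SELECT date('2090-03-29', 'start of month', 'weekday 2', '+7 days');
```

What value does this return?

2090-03-14

`start of month` rewinds 2090-03-29 to 2090-03-01.
`weekday 2` advances to the next Tuesday; 2090-03-01 is a Wednesday, so it moves forward to 2090-03-07.
Advancing 7 more days within March lands on 2090-03-14.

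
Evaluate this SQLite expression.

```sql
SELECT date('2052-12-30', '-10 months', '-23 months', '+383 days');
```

Adding -10 months to 2052-12-30 targets 2052-02-30. February 2052 has only 29 days, so SQLite normalizes the 1-day overflow forward to 2052-03-01.
Adding -23 months to 2052-03-01 gives 2050-04-01.
Applying '+383 days' to 2050-04-01: counting 383 days forward gives 2051-04-19.

2051-04-19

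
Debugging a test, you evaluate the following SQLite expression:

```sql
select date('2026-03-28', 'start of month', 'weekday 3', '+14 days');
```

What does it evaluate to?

2026-03-18

`start of month` rewinds 2026-03-28 to 2026-03-01.
`weekday 3` advances to the next Wednesday; 2026-03-01 is a Sunday, so it moves forward to 2026-03-04.
Advancing 14 more days within March lands on 2026-03-18.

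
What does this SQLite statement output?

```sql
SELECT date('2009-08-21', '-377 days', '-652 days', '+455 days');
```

2008-01-25

Applying '-377 days' to 2009-08-21: counting 377 days back gives 2008-08-09.
Applying '-652 days' to 2008-08-09: counting 652 days back gives 2006-10-27.
Applying '+455 days' to 2006-10-27: counting 455 days forward gives 2008-01-25.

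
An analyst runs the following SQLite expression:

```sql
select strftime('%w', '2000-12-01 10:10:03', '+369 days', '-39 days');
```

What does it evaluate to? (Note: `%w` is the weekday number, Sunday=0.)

6

First apply '+369 days', '-39 days': 2000-12-01 10:10:03 → 2001-10-27 10:10:03.
2001-10-27 is a Saturday; with Sunday=0 that is 6.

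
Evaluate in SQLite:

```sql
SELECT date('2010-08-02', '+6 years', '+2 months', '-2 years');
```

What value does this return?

2014-10-02

Adding +6 years to 2010-08-02 gives 2016-08-02.
Adding +2 months to 2016-08-02 gives 2016-10-02.
Adding -2 years to 2016-10-02 gives 2014-10-02.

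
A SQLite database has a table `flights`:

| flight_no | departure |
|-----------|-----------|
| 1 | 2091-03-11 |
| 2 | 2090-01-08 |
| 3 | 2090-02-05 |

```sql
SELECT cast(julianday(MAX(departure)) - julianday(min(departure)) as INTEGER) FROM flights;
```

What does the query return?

MIN = 2090-01-08, MAX = 2091-03-11.
23 days remain in January 2090 after the 8th (31 − 8).
Full months from February 2090 through February 2091 contribute their day counts.
Then 11 days into March 2091.
Total: 23 + 28 + 31 + 30 + 31 + 30 + 31 + 31 + 30 + 31 + 30 + 31 + 31 + 28 + 11 = 427.

427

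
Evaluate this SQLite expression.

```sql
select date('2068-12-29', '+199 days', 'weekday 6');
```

Applying '+199 days' to 2068-12-29: counting 199 days forward gives 2069-07-16.
`weekday 6` advances to the next Saturday; 2069-07-16 is a Tuesday, so it moves forward to 2069-07-20.

2069-07-20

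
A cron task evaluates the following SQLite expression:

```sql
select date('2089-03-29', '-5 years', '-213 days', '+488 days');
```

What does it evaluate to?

2084-12-29

Adding -5 years to 2089-03-29 gives 2084-03-29.
Applying '-213 days' to 2084-03-29: counting 213 days back gives 2083-08-29.
Applying '+488 days' to 2083-08-29: counting 488 days forward gives 2084-12-29.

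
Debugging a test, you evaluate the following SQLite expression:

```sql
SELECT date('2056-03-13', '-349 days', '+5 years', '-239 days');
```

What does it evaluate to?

2059-08-04

Applying '-349 days' to 2056-03-13: counting 349 days back gives 2055-03-30.
Adding +5 years to 2055-03-30 gives 2060-03-30.
Applying '-239 days' to 2060-03-30: counting 239 days back gives 2059-08-04.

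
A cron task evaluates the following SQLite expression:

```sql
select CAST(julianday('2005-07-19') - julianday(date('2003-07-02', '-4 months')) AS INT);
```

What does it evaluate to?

870

Adding -4 months to 2003-07-02 gives 2003-03-02.
29 days remain in March 2003 after the 2nd (31 − 2).
Full months from April 2003 through June 2005 contribute their day counts.
Then 19 days into July 2005.
Total: 29 + 30 + 31 + 30 + 31 + 31 + 30 + 31 + 30 + 31 + 31 + 29 + 31 + 30 + 31 + 30 + 31 + 31 + 30 + 31 + 30 + 31 + 31 + 28 + 31 + 30 + 31 + 30 + 19 = 870.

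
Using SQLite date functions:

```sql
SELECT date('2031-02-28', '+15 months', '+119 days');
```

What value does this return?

2032-09-24

Adding +15 months to 2031-02-28 gives 2032-05-28.
Applying '+119 days' to 2032-05-28: counting 119 days forward gives 2032-09-24.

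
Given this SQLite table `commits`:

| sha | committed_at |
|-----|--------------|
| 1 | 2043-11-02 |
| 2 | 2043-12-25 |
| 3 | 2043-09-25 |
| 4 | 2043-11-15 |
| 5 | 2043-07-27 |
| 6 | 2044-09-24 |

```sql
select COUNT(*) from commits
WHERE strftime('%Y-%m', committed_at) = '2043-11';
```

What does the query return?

Rows with year-month 2043-11: 2043-11-02, 2043-11-15 → 2.

2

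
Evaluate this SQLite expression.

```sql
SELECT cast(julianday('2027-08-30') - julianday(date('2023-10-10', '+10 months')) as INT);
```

1115

Adding +10 months to 2023-10-10 gives 2024-08-10.
21 days remain in August 2024 after the 10th (31 − 10).
Full months from September 2024 through July 2027 contribute their day counts.
Then 30 days into August 2027.
Total: 21 + 30 + 31 + 30 + 31 + 31 + 28 + 31 + 30 + 31 + 30 + 31 + 31 + 30 + 31 + 30 + 31 + 31 + 28 + 31 + 30 + 31 + 30 + 31 + 31 + 30 + 31 + 30 + 31 + 31 + 28 + 31 + 30 + 31 + 30 + 31 + 30 = 1115.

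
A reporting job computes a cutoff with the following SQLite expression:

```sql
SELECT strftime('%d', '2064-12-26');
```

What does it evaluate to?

26

`%d` extracts the 2-digit day of month: 26.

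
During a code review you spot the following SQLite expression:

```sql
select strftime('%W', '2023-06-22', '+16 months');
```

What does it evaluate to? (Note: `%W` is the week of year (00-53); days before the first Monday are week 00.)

First apply '+16 months': 2023-06-22 → 2024-10-22.
2024-10-22 is a Tuesday. SQLite's %W counts Mondays since the year started; the result is 43.

43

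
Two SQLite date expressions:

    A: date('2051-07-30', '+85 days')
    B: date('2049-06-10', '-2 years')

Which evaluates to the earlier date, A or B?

A = 2051-10-23.
B = 2047-06-10.
B is earlier.

B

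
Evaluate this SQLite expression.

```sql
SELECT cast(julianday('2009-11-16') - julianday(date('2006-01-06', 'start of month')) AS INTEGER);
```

`start of month` rewinds 2006-01-06 to 2006-01-01.
30 days remain in January 2006 after the 1st (31 − 1).
Full months from February 2006 through October 2009 contribute their day counts.
Then 16 days into November 2009.
Total: 30 + 28 + 31 + 30 + 31 + 30 + 31 + 31 + 30 + 31 + 30 + 31 + 31 + 28 + 31 + 30 + 31 + 30 + 31 + 31 + 30 + 31 + 30 + 31 + 31 + 29 + 31 + 30 + 31 + 30 + 31 + 31 + 30 + 31 + 30 + 31 + 31 + 28 + 31 + 30 + 31 + 30 + 31 + 31 + 30 + 31 + 16 = 1415.

1415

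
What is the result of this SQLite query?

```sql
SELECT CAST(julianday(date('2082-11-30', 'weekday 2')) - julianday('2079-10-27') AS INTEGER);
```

`weekday 2` advances to the next Tuesday; 2082-11-30 is a Monday, so it moves forward to 2082-12-01.
4 days remain in October 2079 after the 27th (31 − 27).
Full months from November 2079 through November 2082 contribute their day counts.
Then 1 day into December 2082.
Total: 4 + 30 + 31 + 31 + 29 + 31 + 30 + 31 + 30 + 31 + 31 + 30 + 31 + 30 + 31 + 31 + 28 + 31 + 30 + 31 + 30 + 31 + 31 + 30 + 31 + 30 + 31 + 31 + 28 + 31 + 30 + 31 + 30 + 31 + 31 + 30 + 31 + 30 + 1 = 1131.

1131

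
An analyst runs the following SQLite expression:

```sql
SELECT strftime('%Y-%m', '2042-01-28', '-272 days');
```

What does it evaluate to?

First apply '-272 days': 2042-01-28 → 2041-05-01.
`%Y-%m` extracts the year-month: 2041-05.

2041-05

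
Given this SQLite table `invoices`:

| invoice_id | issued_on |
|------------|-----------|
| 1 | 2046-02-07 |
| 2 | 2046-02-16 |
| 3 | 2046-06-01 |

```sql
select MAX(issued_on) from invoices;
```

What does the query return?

MAX over {2046-02-07, 2046-02-16, 2046-06-01}.

2046-06-01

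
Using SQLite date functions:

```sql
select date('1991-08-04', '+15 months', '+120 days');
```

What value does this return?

Adding +15 months to 1991-08-04 gives 1992-11-04.
Applying '+120 days' to 1992-11-04: counting 120 days forward gives 1993-03-04.

1993-03-04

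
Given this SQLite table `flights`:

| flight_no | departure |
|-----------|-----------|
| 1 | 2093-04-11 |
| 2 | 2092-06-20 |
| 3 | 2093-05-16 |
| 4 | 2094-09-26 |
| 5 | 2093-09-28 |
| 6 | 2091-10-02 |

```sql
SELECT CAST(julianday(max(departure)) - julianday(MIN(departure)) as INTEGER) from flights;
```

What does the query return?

1090

MIN = 2091-10-02, MAX = 2094-09-26.
29 days remain in October 2091 after the 2nd (31 − 2).
Full months from November 2091 through August 2094 contribute their day counts.
Then 26 days into September 2094.
Total: 29 + 30 + 31 + 31 + 29 + 31 + 30 + 31 + 30 + 31 + 31 + 30 + 31 + 30 + 31 + 31 + 28 + 31 + 30 + 31 + 30 + 31 + 31 + 30 + 31 + 30 + 31 + 31 + 28 + 31 + 30 + 31 + 30 + 31 + 31 + 26 = 1090.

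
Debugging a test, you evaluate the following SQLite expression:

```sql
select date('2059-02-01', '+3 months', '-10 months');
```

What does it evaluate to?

2058-07-01

Adding +3 months to 2059-02-01 gives 2059-05-01.
Adding -10 months to 2059-05-01 gives 2058-07-01.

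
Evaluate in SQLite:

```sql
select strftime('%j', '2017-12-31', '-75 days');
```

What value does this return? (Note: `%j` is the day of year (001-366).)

First apply '-75 days': 2017-12-31 → 2017-10-17.
Day-of-year for 2017-10-17: days since 2017-01-01 inclusive = 290, zero-padded to 290.

290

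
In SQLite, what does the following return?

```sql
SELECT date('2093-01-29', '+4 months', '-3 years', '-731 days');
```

Adding +4 months to 2093-01-29 gives 2093-05-29.
Adding -3 years to 2093-05-29 gives 2090-05-29.
Applying '-731 days' to 2090-05-29: counting 731 days back gives 2088-05-28.

2088-05-28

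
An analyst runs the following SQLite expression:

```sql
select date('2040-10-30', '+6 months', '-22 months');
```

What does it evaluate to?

2039-06-30

Adding +6 months to 2040-10-30 gives 2041-04-30.
Adding -22 months to 2041-04-30 gives 2039-06-30.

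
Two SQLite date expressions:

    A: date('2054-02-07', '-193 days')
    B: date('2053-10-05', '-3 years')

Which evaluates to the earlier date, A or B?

B

A = 2053-07-29.
B = 2050-10-05.
B is earlier.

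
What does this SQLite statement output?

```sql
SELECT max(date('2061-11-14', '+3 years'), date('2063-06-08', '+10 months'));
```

date('2061-11-14', '+3 years') → 2064-11-14.
date('2063-06-08', '+10 months') → 2064-04-08.
Later of the two is 2064-11-14.

2064-11-14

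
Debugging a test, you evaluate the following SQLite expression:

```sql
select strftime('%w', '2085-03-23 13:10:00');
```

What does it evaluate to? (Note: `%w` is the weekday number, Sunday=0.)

5

2085-03-23 is a Friday; with Sunday=0 that is 5.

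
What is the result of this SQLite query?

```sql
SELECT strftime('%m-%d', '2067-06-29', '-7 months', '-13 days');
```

11-16

First apply '-7 months', '-13 days': 2067-06-29 → 2066-11-16.
`%m-%d` extracts the month-day: 11-16.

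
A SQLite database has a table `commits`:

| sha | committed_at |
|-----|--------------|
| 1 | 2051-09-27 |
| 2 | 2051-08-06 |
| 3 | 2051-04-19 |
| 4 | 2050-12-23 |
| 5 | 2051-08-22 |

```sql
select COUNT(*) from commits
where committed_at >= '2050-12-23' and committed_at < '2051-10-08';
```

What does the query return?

5

Rows in [2050-12-23, 2051-10-08): 2051-09-27, 2051-08-06, 2051-04-19, 2050-12-23, 2051-08-22 → 5 rows.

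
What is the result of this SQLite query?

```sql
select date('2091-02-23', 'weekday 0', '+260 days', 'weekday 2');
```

2091-11-13

`weekday 0` advances to the next Sunday; 2091-02-23 is a Friday, so it moves forward to 2091-02-25.
Applying '+260 days' to 2091-02-25: counting 260 days forward gives 2091-11-12.
`weekday 2` advances to the next Tuesday; 2091-11-12 is a Monday, so it moves forward to 2091-11-13.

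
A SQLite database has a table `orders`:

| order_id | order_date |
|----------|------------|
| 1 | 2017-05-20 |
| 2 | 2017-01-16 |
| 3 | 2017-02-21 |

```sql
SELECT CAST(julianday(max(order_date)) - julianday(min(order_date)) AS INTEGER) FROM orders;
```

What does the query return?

124

MIN = 2017-01-16, MAX = 2017-05-20.
15 days remain in January 2017 after the 16th (31 − 16).
February 2017: 28 days.
March 2017: 31 days.
April 2017: 30 days.
Then 20 days into May 2017.
Total: 15 + 28 + 31 + 30 + 20 = 124.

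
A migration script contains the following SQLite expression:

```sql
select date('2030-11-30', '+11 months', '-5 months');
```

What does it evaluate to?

Adding +11 months to 2030-11-30 gives 2031-10-30.
Adding -5 months to 2031-10-30 gives 2031-05-30.

2031-05-30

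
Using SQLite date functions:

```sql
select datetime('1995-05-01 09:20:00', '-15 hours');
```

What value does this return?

1995-04-30 18:20:00

-15 hours from 1995-05-01 09:20:00 is 1995-04-30 18:20:00 (crosses midnight).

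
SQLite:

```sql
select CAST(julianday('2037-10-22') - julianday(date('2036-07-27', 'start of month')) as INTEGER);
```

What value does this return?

`start of month` rewinds 2036-07-27 to 2036-07-01.
30 days remain in July 2036 after the 1st (31 − 1).
Full months from August 2036 through September 2037 contribute their day counts.
Then 22 days into October 2037.
Total: 30 + 31 + 30 + 31 + 30 + 31 + 31 + 28 + 31 + 30 + 31 + 30 + 31 + 31 + 30 + 22 = 478.

478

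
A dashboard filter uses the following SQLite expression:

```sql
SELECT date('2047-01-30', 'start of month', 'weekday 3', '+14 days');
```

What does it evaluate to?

2047-01-16

`start of month` rewinds 2047-01-30 to 2047-01-01.
`weekday 3` advances to the next Wednesday; 2047-01-01 is a Tuesday, so it moves forward to 2047-01-02.
Advancing 14 more days within January lands on 2047-01-16.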